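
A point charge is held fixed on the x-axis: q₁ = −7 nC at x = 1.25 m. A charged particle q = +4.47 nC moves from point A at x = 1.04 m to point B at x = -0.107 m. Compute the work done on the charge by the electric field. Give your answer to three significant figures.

The work done by the electric force is W_field = −ΔU = −q(V_B − V_A) = q(V_A − V_B).
At A: distance to the source charge is 0.210 m; V_A = kq₁/r = -300 V.
At B: distance to the source charge is 1.36 m; V_B = kq₁/r = -46.4 V.
ΔV = V_B − V_A = 253 V.
W_field = −qΔV = −(4.47×10⁻⁹ C)(253 V) = -1.13×10⁻⁶ J.

-1.13×10⁻⁶ J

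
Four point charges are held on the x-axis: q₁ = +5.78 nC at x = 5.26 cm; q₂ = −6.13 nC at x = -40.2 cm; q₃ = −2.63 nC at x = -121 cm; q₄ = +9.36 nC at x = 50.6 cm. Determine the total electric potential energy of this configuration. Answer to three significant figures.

-2.54×10⁻⁷ J

The assembly work is the sum of pairwise potential energies, U = Σ_{i<j} kqᵢqⱼ/rᵢⱼ.
Pair separations: r₁₂ = 0.455 m, r₁₃ = 1.26 m, r₁₄ = 0.453 m, r₂₃ = 0.808 m, r₂₄ = 0.908 m, r₃₄ = 1.72 m.
Summing all 6 pair terms gives U = -2.54×10⁻⁷ J.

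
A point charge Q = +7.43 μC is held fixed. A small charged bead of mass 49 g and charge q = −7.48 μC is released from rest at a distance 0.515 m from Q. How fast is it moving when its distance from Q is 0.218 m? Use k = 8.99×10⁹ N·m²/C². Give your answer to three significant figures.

Only the electrostatic force acts, so mechanical energy is conserved: ½mv² = U₁ − U₂ = kQq(1/r₁ − 1/r₂).
U₁ − U₂ = (8.99×10⁹ N·m²/C²)(7.43×10⁻⁶ C)(-7.48×10⁻⁶ C)(1/0.515 − 1/0.218) = 1.32 J.
v = √(2·1.32/0.0490) = 7.34 m/s.

7.34 m/s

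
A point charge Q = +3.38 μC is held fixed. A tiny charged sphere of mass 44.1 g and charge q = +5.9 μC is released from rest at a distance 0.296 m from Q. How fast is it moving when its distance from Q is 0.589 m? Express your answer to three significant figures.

3.70 m/s

Only the electrostatic force acts, so mechanical energy is conserved: ½mv² = U₁ − U₂ = kQq(1/r₁ − 1/r₂).
U₁ − U₂ = (8.99×10⁹ N·m²/C²)(3.38×10⁻⁶ C)(5.90×10⁻⁶ C)(1/0.296 − 1/0.589) = 0.301 J.
v = √(2·0.301/0.0441) = 3.70 m/s.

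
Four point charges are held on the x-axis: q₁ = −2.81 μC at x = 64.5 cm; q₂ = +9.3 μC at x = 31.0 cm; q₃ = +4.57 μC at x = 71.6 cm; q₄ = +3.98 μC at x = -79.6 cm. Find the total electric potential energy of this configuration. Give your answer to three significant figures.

The assembly work is the sum of pairwise potential energies, U = Σ_{i<j} kqᵢqⱼ/rᵢⱼ.
Pair separations: r₁₂ = 0.335 m, r₁₃ = 0.0710 m, r₁₄ = 1.44 m, r₂₃ = 0.406 m, r₂₄ = 1.11 m, r₃₄ = 1.51 m.
Summing all 6 pair terms gives U = -1.05 J.

-1.05 J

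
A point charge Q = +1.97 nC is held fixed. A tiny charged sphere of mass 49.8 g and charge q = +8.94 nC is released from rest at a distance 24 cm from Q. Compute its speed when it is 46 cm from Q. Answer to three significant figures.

3.56×10⁻³ m/s

Only the electrostatic force acts, so mechanical energy is conserved: ½mv² = U₁ − U₂ = kQq(1/r₁ − 1/r₂).
U₁ − U₂ = (8.99×10⁹ N·m²/C²)(1.97×10⁻⁹ C)(8.94×10⁻⁹ C)(1/0.240 − 1/0.460) = 3.16×10⁻⁷ J.
v = √(2·3.16×10⁻⁷/0.0498) = 3.56×10⁻³ m/s.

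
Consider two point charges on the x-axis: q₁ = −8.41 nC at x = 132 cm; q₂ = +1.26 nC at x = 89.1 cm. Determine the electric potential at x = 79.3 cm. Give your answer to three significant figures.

Electric potential is a scalar, so the contributions from each charge add algebraically: V = Σ kqᵢ/rᵢ.
Distances from the field point to each charge: r₁ = 0.527 m, r₂ = 0.0980 m.
V = k[(-8.41×10⁻⁹)/(0.527) + (1.26×10⁻⁹)/(0.0980)] = -27.9 V.

-27.9 V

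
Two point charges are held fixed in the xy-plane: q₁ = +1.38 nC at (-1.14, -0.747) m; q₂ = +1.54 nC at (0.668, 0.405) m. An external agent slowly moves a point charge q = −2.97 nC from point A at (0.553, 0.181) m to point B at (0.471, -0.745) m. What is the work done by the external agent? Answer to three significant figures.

For quasistatic motion the external work equals the change in potential energy: W_ext = qΔV = q(V_B − V_A).
At A: distances to the source charges are 1.93 m, 0.252 m; V_A = Σ kqᵢ/rᵢ = 61.4 V.
At B: distances to the source charges are 1.61 m, 1.17 m; V_B = Σ kqᵢ/rᵢ = 19.6 V.
ΔV = V_B − V_A = -41.8 V.
W_ext = qΔV = (-2.97×10⁻⁹ C)(-41.8 V) = 1.24×10⁻⁷ J.

1.24×10⁻⁷ J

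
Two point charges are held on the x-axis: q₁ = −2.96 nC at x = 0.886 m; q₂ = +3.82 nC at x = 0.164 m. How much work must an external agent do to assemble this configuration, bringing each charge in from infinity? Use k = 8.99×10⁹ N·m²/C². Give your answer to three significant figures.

-1.41×10⁻⁷ J

The assembly work is the sum of pairwise potential energies, U = Σ_{i<j} kqᵢqⱼ/rᵢⱼ.
Pair separations: r₁₂ = 0.722 m.
U = (-1.41×10⁻⁷) = -1.41×10⁻⁷ J.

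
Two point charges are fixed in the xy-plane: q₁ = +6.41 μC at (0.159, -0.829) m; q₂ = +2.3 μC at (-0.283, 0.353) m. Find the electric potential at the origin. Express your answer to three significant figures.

1.14×10⁵ V

Electric potential is a scalar, so the contributions from each charge add algebraically: V = Σ kqᵢ/rᵢ.
Distances from the field point to each charge: r₁ = 0.844 m, r₂ = 0.452 m.
V = k[(6.41×10⁻⁶)/(0.844) + (2.30×10⁻⁶)/(0.452)] = 1.14×10⁵ V.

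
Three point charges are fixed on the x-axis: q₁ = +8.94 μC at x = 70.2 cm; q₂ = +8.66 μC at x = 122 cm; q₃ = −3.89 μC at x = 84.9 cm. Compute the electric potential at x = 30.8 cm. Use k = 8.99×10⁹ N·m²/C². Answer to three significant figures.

The total potential is the scalar sum of each charge's contribution, V = Σ kqᵢ/rᵢ.
Distances from the field point to each charge: r₁ = 0.394 m, r₂ = 0.912 m, r₃ = 0.541 m.
V = k[(8.94×10⁻⁶)/(0.394) + (8.66×10⁻⁶)/(0.912) + (-3.89×10⁻⁶)/(0.541)] = 2.25×10⁵ V.

2.25×10⁵ V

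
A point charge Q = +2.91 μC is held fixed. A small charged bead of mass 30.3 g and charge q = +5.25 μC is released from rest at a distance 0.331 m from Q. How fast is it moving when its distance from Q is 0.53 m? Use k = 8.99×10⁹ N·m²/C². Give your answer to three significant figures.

3.21 m/s

Only the electrostatic force acts, so mechanical energy is conserved: ½mv² = U₁ − U₂ = kQq(1/r₁ − 1/r₂).
U₁ − U₂ = (8.99×10⁹ N·m²/C²)(2.91×10⁻⁶ C)(5.25×10⁻⁶ C)(1/0.331 − 1/0.530) = 0.156 J.
v = √(2·0.156/0.0303) = 3.21 m/s.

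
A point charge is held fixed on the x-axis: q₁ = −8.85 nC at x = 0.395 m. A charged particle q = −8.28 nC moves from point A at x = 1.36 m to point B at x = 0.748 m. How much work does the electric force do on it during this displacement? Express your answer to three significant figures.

-1.18×10⁻⁶ J

The work done by the electric force is W_field = −ΔU = −q(V_B − V_A) = q(V_A − V_B).
At A: distance to the source charge is 0.965 m; V_A = kq₁/r = -82.4 V.
At B: distance to the source charge is 0.353 m; V_B = kq₁/r = -225 V.
ΔV = V_B − V_A = -143 V.
W_field = −qΔV = −(-8.28×10⁻⁹ C)(-143 V) = -1.18×10⁻⁶ J.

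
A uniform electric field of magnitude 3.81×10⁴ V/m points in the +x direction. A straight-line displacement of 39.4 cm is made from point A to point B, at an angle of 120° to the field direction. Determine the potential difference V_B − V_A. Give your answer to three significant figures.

7510 V

Only the component of displacement along E changes the potential: ΔV = −E·d·cosθ.
ΔV = −(3.81×10⁴ V/m)(0.394 m)cos120° = 7510 V.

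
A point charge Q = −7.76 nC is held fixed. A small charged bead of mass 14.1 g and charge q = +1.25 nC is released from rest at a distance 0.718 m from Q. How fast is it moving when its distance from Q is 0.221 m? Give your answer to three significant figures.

Only the electrostatic force acts, so mechanical energy is conserved: ½mv² = U₁ − U₂ = kQq(1/r₁ − 1/r₂).
U₁ − U₂ = (8.99×10⁹ N·m²/C²)(-7.76×10⁻⁹ C)(1.25×10⁻⁹ C)(1/0.718 − 1/0.221) = 2.73×10⁻⁷ J.
v = √(2·2.73×10⁻⁷/0.0141) = 6.22×10⁻³ m/s.

6.22×10⁻³ m/s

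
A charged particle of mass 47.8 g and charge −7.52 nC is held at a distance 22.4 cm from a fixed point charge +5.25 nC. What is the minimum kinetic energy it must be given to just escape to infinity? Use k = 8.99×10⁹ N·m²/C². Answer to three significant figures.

1.58×10⁻⁶ J

To just escape, total mechanical energy must reach zero at infinity: ½mv²_min + U = 0, so ½mv²_min = −U = |kQq|/r.
|U| = |kQq|/r = (8.99×10⁹ N·m²/C²)(5.25×10⁻⁹)(7.52×10⁻⁹)/(0.224) = 1.58×10⁻⁶ J.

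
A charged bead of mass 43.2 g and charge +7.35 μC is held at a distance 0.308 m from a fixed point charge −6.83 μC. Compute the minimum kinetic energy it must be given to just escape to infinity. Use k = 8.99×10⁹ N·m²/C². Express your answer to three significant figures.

1.47 J

To just escape, total mechanical energy must reach zero at infinity: ½mv²_min + U = 0, so ½mv²_min = −U = |kQq|/r.
|U| = |kQq|/r = (8.99×10⁹ N·m²/C²)(6.83×10⁻⁶)(7.35×10⁻⁶)/(0.308) = 1.47 J.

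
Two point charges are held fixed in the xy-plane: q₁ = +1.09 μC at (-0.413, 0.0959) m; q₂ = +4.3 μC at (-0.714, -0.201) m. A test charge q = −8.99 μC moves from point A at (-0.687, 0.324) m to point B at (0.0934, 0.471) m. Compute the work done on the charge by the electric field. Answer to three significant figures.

-0.438 J

The work done by the electric force is W_field = −ΔU = −q(V_B − V_A) = q(V_A − V_B).
At A: distances to the source charges are 0.357 m, 0.526 m; V_A = Σ kqᵢ/rᵢ = 1.01×10⁵ V.
At B: distances to the source charges are 0.630 m, 1.05 m; V_B = Σ kqᵢ/rᵢ = 5.23×10⁴ V.
ΔV = V_B − V_A = -4.87×10⁴ V.
W_field = −qΔV = −(-8.99×10⁻⁶ C)(-4.87×10⁴ V) = -0.438 J.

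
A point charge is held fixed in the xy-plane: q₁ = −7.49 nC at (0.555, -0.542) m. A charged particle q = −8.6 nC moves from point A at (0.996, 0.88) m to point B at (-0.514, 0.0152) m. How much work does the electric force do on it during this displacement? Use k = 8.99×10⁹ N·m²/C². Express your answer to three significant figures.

-9.14×10⁻⁸ J

The work done by the electric force is W_field = −ΔU = −q(V_B − V_A) = q(V_A − V_B).
At A: distance to the source charge is 1.49 m; V_A = kq₁/r = -45.2 V.
At B: distance to the source charge is 1.21 m; V_B = kq₁/r = -55.9 V.
ΔV = V_B − V_A = -10.6 V.
W_field = −qΔV = −(-8.60×10⁻⁹ C)(-10.6 V) = -9.14×10⁻⁸ J.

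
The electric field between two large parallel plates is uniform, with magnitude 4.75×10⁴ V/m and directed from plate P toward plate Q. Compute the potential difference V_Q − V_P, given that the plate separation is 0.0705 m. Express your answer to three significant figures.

-3350 V

In a uniform field, potential decreases in the direction of E: ΔV = −E·d for a displacement d parallel to E.
Going from P to Q is a displacement of 0.0705 m along the field, so V_Q − V_P = −Ed = -3350 V.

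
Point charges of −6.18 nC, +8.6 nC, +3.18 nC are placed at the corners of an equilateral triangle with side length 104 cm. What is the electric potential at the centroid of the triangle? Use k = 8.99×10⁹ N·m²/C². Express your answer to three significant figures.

83.8 V

The total potential is the scalar sum of each charge's contribution, V = Σ kqᵢ/rᵢ.
The distance from each vertex to the centroid is a/√3 = 0.600 m.
V = k[(-6.18×10⁻⁹)/(0.600) + (8.60×10⁻⁹)/(0.600) + (3.18×10⁻⁹)/(0.600)] = 83.8 V.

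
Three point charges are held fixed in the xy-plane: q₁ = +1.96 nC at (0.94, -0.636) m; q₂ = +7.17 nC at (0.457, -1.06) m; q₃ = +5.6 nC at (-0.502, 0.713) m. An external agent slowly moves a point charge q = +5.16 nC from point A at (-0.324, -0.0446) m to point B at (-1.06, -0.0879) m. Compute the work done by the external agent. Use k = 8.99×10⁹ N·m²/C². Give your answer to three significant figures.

For quasistatic motion the external work equals the change in potential energy: W_ext = qΔV = q(V_B − V_A).
At A: distances to the source charges are 1.40 m, 1.28 m, 0.778 m; V_A = Σ kqᵢ/rᵢ = 128 V.
At B: distances to the source charges are 2.07 m, 1.80 m, 0.976 m; V_B = Σ kqᵢ/rᵢ = 95.8 V.
ΔV = V_B − V_A = -31.8 V.
W_ext = qΔV = (5.16×10⁻⁹ C)(-31.8 V) = -1.64×10⁻⁷ J.

-1.64×10⁻⁷ J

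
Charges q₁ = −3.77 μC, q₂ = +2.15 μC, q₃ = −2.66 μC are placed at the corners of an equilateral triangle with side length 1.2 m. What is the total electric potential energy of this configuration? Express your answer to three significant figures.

-0.0284 J

The work to assemble the configuration equals its total potential energy, U = Σ kqᵢqⱼ/rᵢⱼ over all pairs.
All three pair separations equal the side length, 1.20 m.
U = (-0.0607) + (0.0751) + (-0.0428) = -0.0284 J.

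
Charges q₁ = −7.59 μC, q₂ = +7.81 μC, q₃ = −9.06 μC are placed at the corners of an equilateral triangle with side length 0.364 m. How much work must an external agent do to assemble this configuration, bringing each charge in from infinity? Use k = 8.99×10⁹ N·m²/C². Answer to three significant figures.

The work to assemble the configuration equals its total potential energy, U = Σ kqᵢqⱼ/rᵢⱼ over all pairs.
All three pair separations equal the side length, 0.364 m.
U = (-1.46) + (1.70) + (-1.75) = -1.51 J.

-1.51 J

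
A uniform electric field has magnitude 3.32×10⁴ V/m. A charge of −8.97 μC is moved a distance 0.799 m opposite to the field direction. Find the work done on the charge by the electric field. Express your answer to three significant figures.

The potential change for a displacement 0.799 m opposite to the field direction is ΔV = +Ed = 2.65×10⁴ V.
W_field = −qΔV = 0.238 J.

0.238 J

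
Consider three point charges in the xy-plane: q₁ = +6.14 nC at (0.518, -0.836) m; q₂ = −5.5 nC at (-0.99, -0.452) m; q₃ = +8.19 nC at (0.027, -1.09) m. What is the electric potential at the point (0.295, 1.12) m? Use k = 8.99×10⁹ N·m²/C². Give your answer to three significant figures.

Electric potential is a scalar, so the contributions from each charge add algebraically: V = Σ kqᵢ/rᵢ.
Distances from the field point to each charge: r₁ = 1.97 m, r₂ = 2.03 m, r₃ = 2.23 m.
V = k[(6.14×10⁻⁹)/(1.97) + (-5.50×10⁻⁹)/(2.03) + (8.19×10⁻⁹)/(2.23)] = 36.8 V.

36.8 V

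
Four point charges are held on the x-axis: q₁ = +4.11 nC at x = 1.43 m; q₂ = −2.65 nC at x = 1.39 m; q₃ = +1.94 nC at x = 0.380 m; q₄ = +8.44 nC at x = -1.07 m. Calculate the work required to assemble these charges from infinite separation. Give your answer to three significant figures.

The work to assemble the configuration equals its total potential energy, U = Σ kqᵢqⱼ/rᵢⱼ over all pairs.
Pair separations: r₁₂ = 0.0400 m, r₁₃ = 1.05 m, r₁₄ = 2.50 m, r₂₃ = 1.01 m, r₂₄ = 2.46 m, r₃₄ = 1.45 m.
Summing all 6 pair terms gives U = -2.28×10⁻⁶ J.

-2.28×10⁻⁶ J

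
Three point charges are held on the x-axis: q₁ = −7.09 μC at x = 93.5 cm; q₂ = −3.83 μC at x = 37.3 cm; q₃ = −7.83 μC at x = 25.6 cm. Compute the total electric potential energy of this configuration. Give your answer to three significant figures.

The assembly work is the sum of pairwise potential energies, U = Σ_{i<j} kqᵢqⱼ/rᵢⱼ.
Pair separations: r₁₂ = 0.562 m, r₁₃ = 0.679 m, r₂₃ = 0.117 m.
U = (0.434) + (0.735) + (2.30) = 3.47 J.

3.47 J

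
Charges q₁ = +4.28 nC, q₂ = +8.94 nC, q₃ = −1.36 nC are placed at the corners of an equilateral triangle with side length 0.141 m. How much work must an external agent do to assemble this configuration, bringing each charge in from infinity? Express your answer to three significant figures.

The work to assemble the configuration equals its total potential energy, U = Σ kqᵢqⱼ/rᵢⱼ over all pairs.
All three pair separations equal the side length, 0.141 m.
U = (2.44×10⁻⁶) + (-3.71×10⁻⁷) + (-7.75×10⁻⁷) = 1.29×10⁻⁶ J.

1.29×10⁻⁶ J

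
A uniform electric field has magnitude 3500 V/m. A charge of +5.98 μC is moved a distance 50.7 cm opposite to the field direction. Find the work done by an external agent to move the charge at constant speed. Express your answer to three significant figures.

The potential change for a displacement 50.7 cm opposite to the field direction is ΔV = +Ed = 1770 V.
W_ext = qΔV = 0.0106 J.

0.0106 J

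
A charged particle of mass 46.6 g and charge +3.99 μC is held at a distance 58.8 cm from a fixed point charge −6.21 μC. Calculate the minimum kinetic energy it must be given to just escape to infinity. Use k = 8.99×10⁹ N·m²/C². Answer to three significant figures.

0.379 J

To just escape, total mechanical energy must reach zero at infinity: ½mv²_min + U = 0, so ½mv²_min = −U = |kQq|/r.
|U| = |kQq|/r = (8.99×10⁹ N·m²/C²)(6.21×10⁻⁶)(3.99×10⁻⁶)/(0.588) = 0.379 J.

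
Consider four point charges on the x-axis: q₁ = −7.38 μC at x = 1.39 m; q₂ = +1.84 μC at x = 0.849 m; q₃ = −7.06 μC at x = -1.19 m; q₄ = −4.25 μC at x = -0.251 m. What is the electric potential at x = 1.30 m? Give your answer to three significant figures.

-7.51×10⁵ V

The total potential is the scalar sum of each charge's contribution, V = Σ kqᵢ/rᵢ.
Distances from the field point to each charge: r₁ = 0.0900 m, r₂ = 0.451 m, r₃ = 2.49 m, r₄ = 1.55 m.
V = k[(-7.38×10⁻⁶)/(0.0900) + (1.84×10⁻⁶)/(0.451) + (-7.06×10⁻⁶)/(2.49) + (-4.25×10⁻⁶)/(1.55)] = -7.51×10⁵ V.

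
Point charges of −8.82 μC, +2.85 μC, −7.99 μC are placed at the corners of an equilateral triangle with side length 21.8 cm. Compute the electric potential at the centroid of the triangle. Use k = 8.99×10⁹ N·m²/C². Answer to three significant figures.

Electric potential is a scalar, so the contributions from each charge add algebraically: V = Σ kqᵢ/rᵢ.
The distance from each vertex to the centroid is a/√3 = 0.126 m.
V = k[(-8.82×10⁻⁶)/(0.126) + (2.85×10⁻⁶)/(0.126) + (-7.99×10⁻⁶)/(0.126)] = -9.97×10⁵ V.

-9.97×10⁵ V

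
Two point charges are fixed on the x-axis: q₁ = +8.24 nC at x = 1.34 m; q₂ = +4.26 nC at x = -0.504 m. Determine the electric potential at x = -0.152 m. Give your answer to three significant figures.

158 V

Electric potential is a scalar, so the contributions from each charge add algebraically: V = Σ kqᵢ/rᵢ.
Distances from the field point to each charge: r₁ = 1.49 m, r₂ = 0.352 m.
V = k[(8.24×10⁻⁹)/(1.49) + (4.26×10⁻⁹)/(0.352)] = 158 V.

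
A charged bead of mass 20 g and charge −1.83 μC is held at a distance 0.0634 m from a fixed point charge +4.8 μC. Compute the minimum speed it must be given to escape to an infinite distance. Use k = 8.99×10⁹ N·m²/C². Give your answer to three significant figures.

To just escape, total mechanical energy must reach zero at infinity: ½mv²_min + U = 0, so ½mv²_min = −U = |kQq|/r.
|U| = |kQq|/r = (8.99×10⁹ N·m²/C²)(4.80×10⁻⁶)(1.83×10⁻⁶)/(0.0634) = 1.25 J.
v_min = √(2|U|/m) = √(2·1.25/0.0200) = 11.2 m/s.

11.2 m/s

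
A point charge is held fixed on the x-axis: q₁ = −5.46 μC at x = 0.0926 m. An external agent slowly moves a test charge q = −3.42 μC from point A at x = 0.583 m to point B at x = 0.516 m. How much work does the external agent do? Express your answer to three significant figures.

For quasistatic motion the external work equals the change in potential energy: W_ext = qΔV = q(V_B − V_A).
At A: distance to the source charge is 0.490 m; V_A = kq₁/r = -1.00×10⁵ V.
At B: distance to the source charge is 0.423 m; V_B = kq₁/r = -1.16×10⁵ V.
ΔV = V_B − V_A = -1.58×10⁴ V.
W_ext = qΔV = (-3.42×10⁻⁶ C)(-1.58×10⁴ V) = 0.0542 J.

0.0542 J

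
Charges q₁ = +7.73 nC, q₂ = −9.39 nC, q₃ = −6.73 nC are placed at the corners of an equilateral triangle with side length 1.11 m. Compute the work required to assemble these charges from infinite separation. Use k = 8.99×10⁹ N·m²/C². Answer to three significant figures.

The assembly work is the sum of pairwise potential energies, U = Σ_{i<j} kqᵢqⱼ/rᵢⱼ.
All three pair separations equal the side length, 1.11 m.
U = (-5.88×10⁻⁷) + (-4.21×10⁻⁷) + (5.12×10⁻⁷) = -4.97×10⁻⁷ J.

-4.97×10⁻⁷ J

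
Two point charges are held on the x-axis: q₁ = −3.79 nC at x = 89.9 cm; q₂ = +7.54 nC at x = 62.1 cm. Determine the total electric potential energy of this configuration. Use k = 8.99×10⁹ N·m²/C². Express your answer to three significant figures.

The assembly work is the sum of pairwise potential energies, U = Σ_{i<j} kqᵢqⱼ/rᵢⱼ.
Pair separations: r₁₂ = 0.278 m.
U = (-9.24×10⁻⁷) = -9.24×10⁻⁷ J.

-9.24×10⁻⁷ J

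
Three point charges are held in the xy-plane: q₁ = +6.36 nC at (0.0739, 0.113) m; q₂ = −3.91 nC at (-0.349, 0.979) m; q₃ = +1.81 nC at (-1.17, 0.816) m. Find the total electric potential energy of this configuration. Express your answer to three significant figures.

The assembly work is the sum of pairwise potential energies, U = Σ_{i<j} kqᵢqⱼ/rᵢⱼ.
Pair separations: r₁₂ = 0.964 m, r₁₃ = 1.43 m, r₂₃ = 0.837 m.
U = (-2.32×10⁻⁷) + (7.24×10⁻⁸) + (-7.60×10⁻⁸) = -2.36×10⁻⁷ J.

-2.36×10⁻⁷ J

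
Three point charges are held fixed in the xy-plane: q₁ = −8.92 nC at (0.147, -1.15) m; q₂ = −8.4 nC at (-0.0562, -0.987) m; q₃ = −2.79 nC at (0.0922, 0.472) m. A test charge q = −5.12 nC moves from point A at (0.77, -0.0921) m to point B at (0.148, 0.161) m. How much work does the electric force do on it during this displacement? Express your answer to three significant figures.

The work done by the electric force is W_field = −ΔU = −q(V_B − V_A) = q(V_A − V_B).
At A: distances to the source charges are 1.23 m, 1.22 m, 0.882 m; V_A = Σ kqᵢ/rᵢ = -156 V.
At B: distances to the source charges are 1.31 m, 1.17 m, 0.316 m; V_B = Σ kqᵢ/rᵢ = -205 V.
ΔV = V_B − V_A = -49.6 V.
W_field = −qΔV = −(-5.12×10⁻⁹ C)(-49.6 V) = -2.54×10⁻⁷ J.

-2.54×10⁻⁷ J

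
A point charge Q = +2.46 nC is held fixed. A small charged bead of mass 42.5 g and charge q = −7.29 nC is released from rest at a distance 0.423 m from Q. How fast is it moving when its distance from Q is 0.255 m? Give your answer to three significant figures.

3.44×10⁻³ m/s

Only the electrostatic force acts, so mechanical energy is conserved: ½mv² = U₁ − U₂ = kQq(1/r₁ − 1/r₂).
U₁ − U₂ = (8.99×10⁹ N·m²/C²)(2.46×10⁻⁹ C)(-7.29×10⁻⁹ C)(1/0.423 − 1/0.255) = 2.51×10⁻⁷ J.
v = √(2·2.51×10⁻⁷/0.0425) = 3.44×10⁻³ m/s.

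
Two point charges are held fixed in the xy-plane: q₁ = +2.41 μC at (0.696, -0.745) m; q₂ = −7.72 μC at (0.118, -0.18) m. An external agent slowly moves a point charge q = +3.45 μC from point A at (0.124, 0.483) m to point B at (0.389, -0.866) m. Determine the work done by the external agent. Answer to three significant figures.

For quasistatic motion the external work equals the change in potential energy: W_ext = qΔV = q(V_B − V_A).
At A: distances to the source charges are 1.35 m, 0.663 m; V_A = Σ kqᵢ/rᵢ = -8.87×10⁴ V.
At B: distances to the source charges are 0.330 m, 0.738 m; V_B = Σ kqᵢ/rᵢ = -2.84×10⁴ V.
ΔV = V_B − V_A = 6.02×10⁴ V.
W_ext = qΔV = (3.45×10⁻⁶ C)(6.02×10⁴ V) = 0.208 J.

0.208 J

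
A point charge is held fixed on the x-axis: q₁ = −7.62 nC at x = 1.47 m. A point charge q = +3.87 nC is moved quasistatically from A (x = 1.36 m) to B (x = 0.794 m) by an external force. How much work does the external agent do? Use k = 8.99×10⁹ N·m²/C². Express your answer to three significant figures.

For quasistatic motion the external work equals the change in potential energy: W_ext = qΔV = q(V_B − V_A).
At A: distance to the source charge is 0.110 m; V_A = kq₁/r = -623 V.
At B: distance to the source charge is 0.676 m; V_B = kq₁/r = -101 V.
ΔV = V_B − V_A = 521 V.
W_ext = qΔV = (3.87×10⁻⁹ C)(521 V) = 2.02×10⁻⁶ J.

2.02×10⁻⁶ J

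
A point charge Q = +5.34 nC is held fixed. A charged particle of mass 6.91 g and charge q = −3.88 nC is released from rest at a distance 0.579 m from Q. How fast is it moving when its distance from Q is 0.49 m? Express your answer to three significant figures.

Only the electrostatic force acts, so mechanical energy is conserved: ½mv² = U₁ − U₂ = kQq(1/r₁ − 1/r₂).
U₁ − U₂ = (8.99×10⁹ N·m²/C²)(5.34×10⁻⁹ C)(-3.88×10⁻⁹ C)(1/0.579 − 1/0.490) = 5.84×10⁻⁸ J.
v = √(2·5.84×10⁻⁸/6.91×10⁻³) = 4.11×10⁻³ m/s.

4.11×10⁻³ m/s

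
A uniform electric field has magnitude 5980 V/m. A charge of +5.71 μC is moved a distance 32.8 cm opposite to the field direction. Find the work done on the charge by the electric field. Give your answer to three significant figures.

The potential change for a displacement 32.8 cm opposite to the field direction is ΔV = +Ed = 1960 V.
W_field = −qΔV = -0.0112 J.

-0.0112 J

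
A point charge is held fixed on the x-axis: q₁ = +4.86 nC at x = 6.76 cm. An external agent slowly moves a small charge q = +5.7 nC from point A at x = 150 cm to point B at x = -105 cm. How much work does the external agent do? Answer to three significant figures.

For quasistatic motion the external work equals the change in potential energy: W_ext = qΔV = q(V_B − V_A).
At A: distance to the source charge is 1.43 m; V_A = kq₁/r = 30.5 V.
At B: distance to the source charge is 1.12 m; V_B = kq₁/r = 39.1 V.
ΔV = V_B − V_A = 8.59 V.
W_ext = qΔV = (5.70×10⁻⁹ C)(8.59 V) = 4.90×10⁻⁸ J.

4.90×10⁻⁸ J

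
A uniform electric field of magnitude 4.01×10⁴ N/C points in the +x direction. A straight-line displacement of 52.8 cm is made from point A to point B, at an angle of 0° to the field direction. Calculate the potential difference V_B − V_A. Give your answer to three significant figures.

-2.12×10⁴ V

Only the component of displacement along E changes the potential: ΔV = −E·d·cosθ.
ΔV = −(4.01×10⁴ V/m)(0.528 m)cos0° = -2.12×10⁴ V.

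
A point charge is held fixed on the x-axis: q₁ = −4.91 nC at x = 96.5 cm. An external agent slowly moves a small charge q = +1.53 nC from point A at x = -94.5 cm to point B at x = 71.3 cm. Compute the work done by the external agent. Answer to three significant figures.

-2.33×10⁻⁷ J

For quasistatic motion the external work equals the change in potential energy: W_ext = qΔV = q(V_B − V_A).
At A: distance to the source charge is 1.91 m; V_A = kq₁/r = -23.1 V.
At B: distance to the source charge is 0.252 m; V_B = kq₁/r = -175 V.
ΔV = V_B − V_A = -152 V.
W_ext = qΔV = (1.53×10⁻⁹ C)(-152 V) = -2.33×10⁻⁷ J.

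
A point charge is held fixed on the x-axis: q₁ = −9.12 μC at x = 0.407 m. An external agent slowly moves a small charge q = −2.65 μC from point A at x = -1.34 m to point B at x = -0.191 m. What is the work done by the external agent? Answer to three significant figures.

For quasistatic motion the external work equals the change in potential energy: W_ext = qΔV = q(V_B − V_A).
At A: distance to the source charge is 1.75 m; V_A = kq₁/r = -4.69×10⁴ V.
At B: distance to the source charge is 0.598 m; V_B = kq₁/r = -1.37×10⁵ V.
ΔV = V_B − V_A = -9.02×10⁴ V.
W_ext = qΔV = (-2.65×10⁻⁶ C)(-9.02×10⁴ V) = 0.239 J.

0.239 J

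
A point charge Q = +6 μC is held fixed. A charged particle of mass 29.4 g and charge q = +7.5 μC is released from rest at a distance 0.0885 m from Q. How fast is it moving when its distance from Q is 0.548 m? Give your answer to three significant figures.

Only the electrostatic force acts, so mechanical energy is conserved: ½mv² = U₁ − U₂ = kQq(1/r₁ − 1/r₂).
U₁ − U₂ = (8.99×10⁹ N·m²/C²)(6.00×10⁻⁶ C)(7.50×10⁻⁶ C)(1/0.0885 − 1/0.548) = 3.83 J.
v = √(2·3.83/0.0294) = 16.1 m/s.

16.1 m/s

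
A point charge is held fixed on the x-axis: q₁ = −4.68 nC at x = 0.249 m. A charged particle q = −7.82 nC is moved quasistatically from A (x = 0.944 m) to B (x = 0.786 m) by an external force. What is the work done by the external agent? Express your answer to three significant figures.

1.39×10⁻⁷ J

For quasistatic motion the external work equals the change in potential energy: W_ext = qΔV = q(V_B − V_A).
At A: distance to the source charge is 0.695 m; V_A = kq₁/r = -60.5 V.
At B: distance to the source charge is 0.537 m; V_B = kq₁/r = -78.3 V.
ΔV = V_B − V_A = -17.8 V.
W_ext = qΔV = (-7.82×10⁻⁹ C)(-17.8 V) = 1.39×10⁻⁷ J.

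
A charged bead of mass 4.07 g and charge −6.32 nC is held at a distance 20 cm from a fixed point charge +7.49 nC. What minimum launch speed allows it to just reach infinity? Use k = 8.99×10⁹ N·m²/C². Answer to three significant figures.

To just escape, total mechanical energy must reach zero at infinity: ½mv²_min + U = 0, so ½mv²_min = −U = |kQq|/r.
|U| = |kQq|/r = (8.99×10⁹ N·m²/C²)(7.49×10⁻⁹)(6.32×10⁻⁹)/(0.200) = 2.13×10⁻⁶ J.
v_min = √(2|U|/m) = √(2·2.13×10⁻⁶/4.07×10⁻³) = 0.0323 m/s.

0.0323 m/s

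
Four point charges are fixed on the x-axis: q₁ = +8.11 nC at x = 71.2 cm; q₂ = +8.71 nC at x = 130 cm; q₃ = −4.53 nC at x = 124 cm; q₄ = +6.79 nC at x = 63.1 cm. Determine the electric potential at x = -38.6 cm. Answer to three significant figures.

Electric potential is a scalar, so the contributions from each charge add algebraically: V = Σ kqᵢ/rᵢ.
Distances from the field point to each charge: r₁ = 1.10 m, r₂ = 1.69 m, r₃ = 1.63 m, r₄ = 1.02 m.
V = k[(8.11×10⁻⁹)/(1.10) + (8.71×10⁻⁹)/(1.69) + (-4.53×10⁻⁹)/(1.63) + (6.79×10⁻⁹)/(1.02)] = 148 V.

148 V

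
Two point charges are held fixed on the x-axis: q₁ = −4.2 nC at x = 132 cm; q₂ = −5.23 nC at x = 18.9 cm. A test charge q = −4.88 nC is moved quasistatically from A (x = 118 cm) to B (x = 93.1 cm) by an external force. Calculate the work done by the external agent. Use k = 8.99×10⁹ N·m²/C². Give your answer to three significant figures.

For quasistatic motion the external work equals the change in potential energy: W_ext = qΔV = q(V_B − V_A).
At A: distances to the source charges are 0.140 m, 0.991 m; V_A = Σ kqᵢ/rᵢ = -317 V.
At B: distances to the source charges are 0.389 m, 0.742 m; V_B = Σ kqᵢ/rᵢ = -160 V.
ΔV = V_B − V_A = 157 V.
W_ext = qΔV = (-4.88×10⁻⁹ C)(157 V) = -7.65×10⁻⁷ J.

-7.65×10⁻⁷ J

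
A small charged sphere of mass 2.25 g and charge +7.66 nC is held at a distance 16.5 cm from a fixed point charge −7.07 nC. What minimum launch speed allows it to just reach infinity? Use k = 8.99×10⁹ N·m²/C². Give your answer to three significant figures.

To just escape, total mechanical energy must reach zero at infinity: ½mv²_min + U = 0, so ½mv²_min = −U = |kQq|/r.
|U| = |kQq|/r = (8.99×10⁹ N·m²/C²)(7.07×10⁻⁹)(7.66×10⁻⁹)/(0.165) = 2.95×10⁻⁶ J.
v_min = √(2|U|/m) = √(2·2.95×10⁻⁶/2.25×10⁻³) = 0.0512 m/s.

0.0512 m/s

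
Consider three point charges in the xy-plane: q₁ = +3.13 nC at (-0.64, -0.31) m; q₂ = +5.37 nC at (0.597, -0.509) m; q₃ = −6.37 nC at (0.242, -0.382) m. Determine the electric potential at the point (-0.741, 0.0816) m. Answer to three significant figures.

49.9 V

The total potential is the scalar sum of each charge's contribution, V = Σ kqᵢ/rᵢ.
Distances from the field point to each charge: r₁ = 0.404 m, r₂ = 1.46 m, r₃ = 1.09 m.
V = k[(3.13×10⁻⁹)/(0.404) + (5.37×10⁻⁹)/(1.46) + (-6.37×10⁻⁹)/(1.09)] = 49.9 V.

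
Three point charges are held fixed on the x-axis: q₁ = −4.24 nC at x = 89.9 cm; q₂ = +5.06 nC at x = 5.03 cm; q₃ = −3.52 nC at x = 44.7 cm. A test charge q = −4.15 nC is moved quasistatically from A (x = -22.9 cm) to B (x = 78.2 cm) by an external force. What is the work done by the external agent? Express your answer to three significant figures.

For quasistatic motion the external work equals the change in potential energy: W_ext = qΔV = q(V_B − V_A).
At A: distances to the source charges are 1.13 m, 0.279 m, 0.676 m; V_A = Σ kqᵢ/rᵢ = 82.3 V.
At B: distances to the source charges are 0.117 m, 0.732 m, 0.335 m; V_B = Σ kqᵢ/rᵢ = -358 V.
ΔV = V_B − V_A = -440 V.
W_ext = qΔV = (-4.15×10⁻⁹ C)(-440 V) = 1.83×10⁻⁶ J.

1.83×10⁻⁶ J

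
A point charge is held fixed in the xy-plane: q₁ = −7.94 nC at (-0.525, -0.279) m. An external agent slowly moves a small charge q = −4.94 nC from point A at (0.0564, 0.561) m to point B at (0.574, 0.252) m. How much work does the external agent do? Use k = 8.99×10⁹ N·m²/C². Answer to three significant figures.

For quasistatic motion the external work equals the change in potential energy: W_ext = qΔV = q(V_B − V_A).
At A: distance to the source charge is 1.02 m; V_A = kq₁/r = -69.9 V.
At B: distance to the source charge is 1.22 m; V_B = kq₁/r = -58.5 V.
ΔV = V_B − V_A = 11.4 V.
W_ext = qΔV = (-4.94×10⁻⁹ C)(11.4 V) = -5.63×10⁻⁸ J.

-5.63×10⁻⁸ J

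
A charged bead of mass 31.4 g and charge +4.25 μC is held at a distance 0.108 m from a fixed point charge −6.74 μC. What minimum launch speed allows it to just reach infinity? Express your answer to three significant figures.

To just escape, total mechanical energy must reach zero at infinity: ½mv²_min + U = 0, so ½mv²_min = −U = |kQq|/r.
|U| = |kQq|/r = (8.99×10⁹ N·m²/C²)(6.74×10⁻⁶)(4.25×10⁻⁶)/(0.108) = 2.38 J.
v_min = √(2|U|/m) = √(2·2.38/0.0314) = 12.3 m/s.

12.3 m/s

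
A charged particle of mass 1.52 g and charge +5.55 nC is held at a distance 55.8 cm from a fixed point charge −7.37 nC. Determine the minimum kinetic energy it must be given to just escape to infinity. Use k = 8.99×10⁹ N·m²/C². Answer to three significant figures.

To just escape, total mechanical energy must reach zero at infinity: ½mv²_min + U = 0, so ½mv²_min = −U = |kQq|/r.
|U| = |kQq|/r = (8.99×10⁹ N·m²/C²)(7.37×10⁻⁹)(5.55×10⁻⁹)/(0.558) = 6.59×10⁻⁷ J.

6.59×10⁻⁷ J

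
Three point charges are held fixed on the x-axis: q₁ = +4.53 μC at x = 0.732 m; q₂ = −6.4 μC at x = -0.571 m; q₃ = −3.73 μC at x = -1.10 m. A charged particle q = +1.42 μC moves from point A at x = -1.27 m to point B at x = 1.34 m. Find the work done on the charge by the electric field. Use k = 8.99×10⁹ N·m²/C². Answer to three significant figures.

The work done by the electric force is W_field = −ΔU = −q(V_B − V_A) = q(V_A − V_B).
At A: distances to the source charges are 2.00 m, 0.699 m, 0.170 m; V_A = Σ kqᵢ/rᵢ = -2.59×10⁵ V.
At B: distances to the source charges are 0.608 m, 1.91 m, 2.44 m; V_B = Σ kqᵢ/rᵢ = 2.31×10⁴ V.
ΔV = V_B − V_A = 2.82×10⁵ V.
W_field = −qΔV = −(1.42×10⁻⁶ C)(2.82×10⁵ V) = -0.401 J.

-0.401 J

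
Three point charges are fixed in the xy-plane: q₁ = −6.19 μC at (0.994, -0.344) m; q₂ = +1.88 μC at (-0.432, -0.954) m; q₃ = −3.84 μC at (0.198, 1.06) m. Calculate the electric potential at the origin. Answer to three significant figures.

-6.88×10⁴ V

Electric potential is a scalar, so the contributions from each charge add algebraically: V = Σ kqᵢ/rᵢ.
Distances from the field point to each charge: r₁ = 1.05 m, r₂ = 1.05 m, r₃ = 1.08 m.
V = k[(-6.19×10⁻⁶)/(1.05) + (1.88×10⁻⁶)/(1.05) + (-3.84×10⁻⁶)/(1.08)] = -6.88×10⁴ V.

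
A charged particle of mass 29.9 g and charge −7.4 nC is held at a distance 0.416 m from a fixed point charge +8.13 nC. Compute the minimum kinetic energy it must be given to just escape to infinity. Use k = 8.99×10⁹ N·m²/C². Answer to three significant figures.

1.30×10⁻⁶ J

To just escape, total mechanical energy must reach zero at infinity: ½mv²_min + U = 0, so ½mv²_min = −U = |kQq|/r.
|U| = |kQq|/r = (8.99×10⁹ N·m²/C²)(8.13×10⁻⁹)(7.40×10⁻⁹)/(0.416) = 1.30×10⁻⁶ J.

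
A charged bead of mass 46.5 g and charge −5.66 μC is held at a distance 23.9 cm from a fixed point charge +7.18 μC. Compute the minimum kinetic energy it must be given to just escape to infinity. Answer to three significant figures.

1.53 J

To just escape, total mechanical energy must reach zero at infinity: ½mv²_min + U = 0, so ½mv²_min = −U = |kQq|/r.
|U| = |kQq|/r = (8.99×10⁹ N·m²/C²)(7.18×10⁻⁶)(5.66×10⁻⁶)/(0.239) = 1.53 J.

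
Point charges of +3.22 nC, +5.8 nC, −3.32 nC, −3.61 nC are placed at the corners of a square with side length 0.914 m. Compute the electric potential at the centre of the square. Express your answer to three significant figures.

29.1 V

The total potential is the scalar sum of each charge's contribution, V = Σ kqᵢ/rᵢ.
The distance from each corner to the centre is a√2/2 = 0.646 m.
V = k[(3.22×10⁻⁹)/(0.646) + (5.80×10⁻⁹)/(0.646) + (-3.32×10⁻⁹)/(0.646) + (-3.61×10⁻⁹)/(0.646)] = 29.1 V.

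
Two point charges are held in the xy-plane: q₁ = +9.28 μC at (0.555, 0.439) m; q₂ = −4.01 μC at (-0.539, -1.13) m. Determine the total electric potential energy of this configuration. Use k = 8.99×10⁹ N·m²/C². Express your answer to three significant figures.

-0.175 J

The work to assemble the configuration equals its total potential energy, U = Σ kqᵢqⱼ/rᵢⱼ over all pairs.
Pair separations: r₁₂ = 1.91 m.
U = (-0.175) = -0.175 J.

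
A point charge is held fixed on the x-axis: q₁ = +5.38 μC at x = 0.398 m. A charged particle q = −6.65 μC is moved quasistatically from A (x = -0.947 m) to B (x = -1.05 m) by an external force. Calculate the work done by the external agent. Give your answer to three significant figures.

For quasistatic motion the external work equals the change in potential energy: W_ext = qΔV = q(V_B − V_A).
At A: distance to the source charge is 1.34 m; V_A = kq₁/r = 3.60×10⁴ V.
At B: distance to the source charge is 1.45 m; V_B = kq₁/r = 3.34×10⁴ V.
ΔV = V_B − V_A = -2560 V.
W_ext = qΔV = (-6.65×10⁻⁶ C)(-2560 V) = 0.0170 J.

0.0170 J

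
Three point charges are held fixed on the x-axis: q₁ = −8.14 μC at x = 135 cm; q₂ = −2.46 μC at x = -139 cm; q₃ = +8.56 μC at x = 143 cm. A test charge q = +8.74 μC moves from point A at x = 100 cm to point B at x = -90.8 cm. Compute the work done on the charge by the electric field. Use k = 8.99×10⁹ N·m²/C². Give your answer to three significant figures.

The work done by the electric force is W_field = −ΔU = −q(V_B − V_A) = q(V_A − V_B).
At A: distances to the source charges are 0.350 m, 2.39 m, 0.430 m; V_A = Σ kqᵢ/rᵢ = -3.94×10⁴ V.
At B: distances to the source charges are 2.26 m, 0.482 m, 2.34 m; V_B = Σ kqᵢ/rᵢ = -4.54×10⁴ V.
ΔV = V_B − V_A = -6010 V.
W_field = −qΔV = −(8.74×10⁻⁶ C)(-6010 V) = 0.0525 J.

0.0525 J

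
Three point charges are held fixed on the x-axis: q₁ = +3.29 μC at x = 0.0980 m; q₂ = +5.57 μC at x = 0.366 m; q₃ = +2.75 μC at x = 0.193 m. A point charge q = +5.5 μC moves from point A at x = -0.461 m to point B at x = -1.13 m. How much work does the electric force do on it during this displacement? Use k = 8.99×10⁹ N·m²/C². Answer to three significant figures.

The work done by the electric force is W_field = −ΔU = −q(V_B − V_A) = q(V_A − V_B).
At A: distances to the source charges are 0.559 m, 0.827 m, 0.654 m; V_A = Σ kqᵢ/rᵢ = 1.51×10⁵ V.
At B: distances to the source charges are 1.23 m, 1.50 m, 1.32 m; V_B = Σ kqᵢ/rᵢ = 7.62×10⁴ V.
ΔV = V_B − V_A = -7.50×10⁴ V.
W_field = −qΔV = −(5.50×10⁻⁶ C)(-7.50×10⁴ V) = 0.413 J.

0.413 J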